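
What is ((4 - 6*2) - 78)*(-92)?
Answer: 7912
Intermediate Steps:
((4 - 6*2) - 78)*(-92) = ((4 - 12) - 78)*(-92) = (-8 - 78)*(-92) = -86*(-92) = 7912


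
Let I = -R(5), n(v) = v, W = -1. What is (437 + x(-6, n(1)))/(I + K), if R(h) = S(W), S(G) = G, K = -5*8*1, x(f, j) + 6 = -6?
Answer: -425/39 ≈ -10.897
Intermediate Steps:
x(f, j) = -12 (x(f, j) = -6 - 6 = -12)
K = -40 (K = -40*1 = -40)
R(h) = -1
I = 1 (I = -1*(-1) = 1)
(437 + x(-6, n(1)))/(I + K) = (437 - 12)/(1 - 40) = 425/(-39) = 425*(-1/39) = -425/39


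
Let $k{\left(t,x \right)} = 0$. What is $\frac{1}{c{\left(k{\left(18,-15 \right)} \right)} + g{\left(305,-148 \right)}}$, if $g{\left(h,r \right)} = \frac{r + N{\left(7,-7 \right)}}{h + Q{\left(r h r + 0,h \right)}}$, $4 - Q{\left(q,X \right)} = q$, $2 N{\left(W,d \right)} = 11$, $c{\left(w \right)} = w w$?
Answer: $\frac{13360822}{285} \approx 46880.0$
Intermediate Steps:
$c{\left(w \right)} = w^{2}$
$N{\left(W,d \right)} = \frac{11}{2}$ ($N{\left(W,d \right)} = \frac{1}{2} \cdot 11 = \frac{11}{2}$)
$Q{\left(q,X \right)} = 4 - q$
$g{\left(h,r \right)} = \frac{\frac{11}{2} + r}{4 + h - h r^{2}}$ ($g{\left(h,r \right)} = \frac{r + \frac{11}{2}}{h - \left(-4 + r h r\right)} = \frac{\frac{11}{2} + r}{h - \left(-4 + h r r\right)} = \frac{\frac{11}{2} + r}{h - \left(-4 + h r^{2}\right)} = \frac{\frac{11}{2} + r}{4 + h - h r^{2}}$)
$\frac{1}{c{\left(k{\left(18,-15 \right)} \right)} + g{\left(305,-148 \right)}} = \frac{1}{0^{2} + \frac{\frac{11}{2} - 148}{4 + 305 - 305 \left(-148\right)^{2}}} = \frac{1}{0 + \frac{1}{4 + 305 - 305 \cdot 21904} \left(- \frac{285}{2}\right)} = \frac{1}{0 + \frac{1}{4 + 305 - 6680720} \left(- \frac{285}{2}\right)} = \frac{1}{0 + \frac{1}{-6680411} \left(- \frac{285}{2}\right)} = \frac{1}{0 - - \frac{285}{13360822}} = \frac{1}{0 + \frac{285}{13360822}} = \frac{1}{\frac{285}{13360822}} = \frac{13360822}{285}$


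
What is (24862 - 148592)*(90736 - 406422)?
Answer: 39059828780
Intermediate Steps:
(24862 - 148592)*(90736 - 406422) = -123730*(-315686) = 39059828780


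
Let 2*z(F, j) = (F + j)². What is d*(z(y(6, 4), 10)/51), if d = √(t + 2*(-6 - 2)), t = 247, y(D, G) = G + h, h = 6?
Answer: 200*√231/51 ≈ 59.603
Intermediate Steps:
y(D, G) = 6 + G (y(D, G) = G + 6 = 6 + G)
z(F, j) = (F + j)²/2
d = √231 (d = √(247 + 2*(-6 - 2)) = √(247 + 2*(-8)) = √(247 - 16) = √231 ≈ 15.199)
d*(z(y(6, 4), 10)/51) = √231*((((6 + 4) + 10)²/2)/51) = √231*(((10 + 10)²/2)*(1/51)) = √231*(((½)*20²)*(1/51)) = √231*(((½)*400)*(1/51)) = √231*(200*(1/51)) = √231*(200/51) = 200*√231/51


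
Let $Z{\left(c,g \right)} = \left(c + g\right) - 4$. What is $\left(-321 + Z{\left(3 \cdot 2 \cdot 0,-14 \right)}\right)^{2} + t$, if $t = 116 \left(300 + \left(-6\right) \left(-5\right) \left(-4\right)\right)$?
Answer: $135801$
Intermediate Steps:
$Z{\left(c,g \right)} = -4 + c + g$
$t = 20880$ ($t = 116 \left(300 + 30 \left(-4\right)\right) = 116 \left(300 - 120\right) = 116 \cdot 180 = 20880$)
$\left(-321 + Z{\left(3 \cdot 2 \cdot 0,-14 \right)}\right)^{2} + t = \left(-321 - \left(18 - 3 \cdot 2 \cdot 0\right)\right)^{2} + 20880 = \left(-321 - 18\right)^{2} + 20880 = \left(-339\right)^{2} + 20880 = 114921 + 20880 = 135801$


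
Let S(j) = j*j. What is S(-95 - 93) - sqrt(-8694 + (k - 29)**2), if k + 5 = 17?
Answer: 35344 - 41*I*sqrt(5) ≈ 35344.0 - 91.679*I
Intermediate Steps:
k = 12 (k = -5 + 17 = 12)
S(j) = j**2
S(-95 - 93) - sqrt(-8694 + (k - 29)**2) = (-95 - 93)**2 - sqrt(-8694 + (12 - 29)**2) = (-188)**2 - sqrt(-8694 + (-17)**2) = 35344 - sqrt(-8694 + 289) = 35344 - sqrt(-8405) = 35344 - 41*I*sqrt(5)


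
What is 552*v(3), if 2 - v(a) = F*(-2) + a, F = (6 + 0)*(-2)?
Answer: -13800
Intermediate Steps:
F = -12 (F = 6*(-2) = -12)
v(a) = -22 - a (v(a) = 2 - (-12*(-2) + a) = 2 - (24 + a) = 2 + (-24 - a) = -22 - a)
552*v(3) = 552*(-22 - 1*3) = 552*(-22 - 3) = 552*(-25) = -13800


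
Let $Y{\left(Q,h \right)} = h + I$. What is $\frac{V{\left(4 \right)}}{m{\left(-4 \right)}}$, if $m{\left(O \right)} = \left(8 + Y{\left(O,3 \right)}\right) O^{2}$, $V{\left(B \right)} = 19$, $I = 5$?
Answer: $\frac{19}{256} \approx 0.074219$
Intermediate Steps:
$Y{\left(Q,h \right)} = 5 + h$ ($Y{\left(Q,h \right)} = h + 5 = 5 + h$)
$m{\left(O \right)} = 16 O^{2}$ ($m{\left(O \right)} = \left(8 + \left(5 + 3\right)\right) O^{2} = \left(8 + 8\right) O^{2} = 16 O^{2}$)
$\frac{V{\left(4 \right)}}{m{\left(-4 \right)}} = \frac{19}{16 \left(-4\right)^{2}} = \frac{19}{16 \cdot 16} = \frac{19}{256}$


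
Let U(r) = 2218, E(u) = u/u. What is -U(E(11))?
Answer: -2218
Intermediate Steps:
E(u) = 1
-U(E(11)) = -1*2218 = -2218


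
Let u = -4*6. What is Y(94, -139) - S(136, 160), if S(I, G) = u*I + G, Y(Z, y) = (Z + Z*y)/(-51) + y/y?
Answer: 57109/17 ≈ 3359.4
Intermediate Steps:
u = -24
Y(Z, y) = 1 - Z/51 - Z*y/51 (Y(Z, y) = (Z + Z*y)*(-1/51) + 1 = (-Z/51 - Z*y/51) + 1 = 1 - Z/51 - Z*y/51)
S(I, G) = G - 24*I (S(I, G) = -24*I + G = G - 24*I)
Y(94, -139) - S(136, 160) = (1 - 1/51*94 - 1/51*94*(-139)) - (160 - 24*136) = (1 - 94/51 + 13066/51) - (160 - 3264) = 4341/17 - 1*(-3104) = 4341/17 + 3104 = 57109/17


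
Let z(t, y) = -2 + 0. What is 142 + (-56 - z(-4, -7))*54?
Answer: -2774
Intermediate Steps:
z(t, y) = -2
142 + (-56 - z(-4, -7))*54 = 142 + (-56 - 1*(-2))*54 = 142 + (-56 + 2)*54 = 142 - 54*54 = 142 - 2916 = -2774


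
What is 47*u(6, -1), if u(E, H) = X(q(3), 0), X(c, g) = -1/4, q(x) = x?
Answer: -47/4 ≈ -11.750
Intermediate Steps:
X(c, g) = -¼ (X(c, g) = -1*¼ = -¼)
u(E, H) = -¼
47*u(6, -1) = 47*(-¼) = -47/4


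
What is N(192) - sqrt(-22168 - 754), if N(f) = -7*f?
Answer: -1344 - I*sqrt(22922) ≈ -1344.0 - 151.4*I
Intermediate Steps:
N(192) - sqrt(-22168 - 754) = -7*192 - sqrt(-22168 - 754) = -1344 - sqrt(-22922) = -1344 - I*sqrt(22922)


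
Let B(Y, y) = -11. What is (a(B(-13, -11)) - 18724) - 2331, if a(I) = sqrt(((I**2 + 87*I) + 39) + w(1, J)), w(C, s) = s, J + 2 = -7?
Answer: -21055 + I*sqrt(806) ≈ -21055.0 + 28.39*I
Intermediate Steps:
J = -9 (J = -2 - 7 = -9)
a(I) = sqrt(30 + I**2 + 87*I) (a(I) = sqrt(((I**2 + 87*I) + 39) - 9) = sqrt((39 + I**2 + 87*I) - 9) = sqrt(30 + I**2 + 87*I))
(a(B(-13, -11)) - 18724) - 2331 = (sqrt(30 + (-11)**2 + 87*(-11)) - 18724) - 2331 = (sqrt(30 + 121 - 957) - 18724) - 2331 = (sqrt(-806) - 18724) - 2331 = (I*sqrt(806) - 18724) - 2331 = (-18724 + I*sqrt(806)) - 2331 = -21055 + I*sqrt(806)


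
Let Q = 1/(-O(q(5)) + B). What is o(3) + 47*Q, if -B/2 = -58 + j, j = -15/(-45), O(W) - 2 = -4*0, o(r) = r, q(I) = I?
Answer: 1161/340 ≈ 3.4147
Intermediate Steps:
O(W) = 2 (O(W) = 2 - 4*0 = 2 + 0 = 2)
j = 1/3 (j = -15*(-1/45) = 1/3 ≈ 0.33333)
B = 346/3 (B = -2*(-58 + 1/3) = -2*(-173/3) = 346/3 ≈ 115.33)
Q = 3/340 (Q = 1/(-1*2 + 346/3) = 1/(-2 + 346/3) = 1/(340/3) = 3/340 ≈ 0.0088235)
o(3) + 47*Q = 3 + 47*(3/340) = 3 + 141/340 = 1161/340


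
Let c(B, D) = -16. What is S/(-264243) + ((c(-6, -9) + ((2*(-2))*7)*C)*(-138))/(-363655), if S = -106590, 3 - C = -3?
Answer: 10684109398/32031096055 ≈ 0.33355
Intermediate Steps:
C = 6 (C = 3 - 1*(-3) = 3 + 3 = 6)
S/(-264243) + ((c(-6, -9) + ((2*(-2))*7)*C)*(-138))/(-363655) = -106590/(-264243) + ((-16 + ((2*(-2))*7)*6)*(-138))/(-363655) = -106590*(-1/264243) + ((-16 - 4*7*6)*(-138))*(-1/363655) = 35530/88081 + ((-16 - 28*6)*(-138))*(-1/363655) = 35530/88081 + ((-16 - 168)*(-138))*(-1/363655) = 35530/88081 - 184*(-138)*(-1/363655) = 35530/88081 + 25392*(-1/363655) = 35530/88081 - 25392/363655 = 10684109398/32031096055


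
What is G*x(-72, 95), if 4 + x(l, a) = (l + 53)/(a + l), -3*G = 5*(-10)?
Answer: -1850/23 ≈ -80.435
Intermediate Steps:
G = 50/3 (G = -5*(-10)/3 = -⅓*(-50) = 50/3 ≈ 16.667)
x(l, a) = -4 + (53 + l)/(a + l) (x(l, a) = -4 + (l + 53)/(a + l) = -4 + (53 + l)/(a + l))
G*x(-72, 95) = 50*((53 - 4*95 - 3*(-72))/(95 - 72))/3 = 50*((53 - 380 + 216)/23)/3 = 50*((1/23)*(-111))/3 = (50/3)*(-111/23) = -1850/23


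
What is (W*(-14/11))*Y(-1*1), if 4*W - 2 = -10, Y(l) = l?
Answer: -28/11 ≈ -2.5455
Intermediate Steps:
W = -2 (W = ½ + (¼)*(-10) = ½ - 5/2 = -2)
(W*(-14/11))*Y(-1*1) = (-(-28)/11)*(-1*1) = -(-28)/11*(-1) = -2*(-14/11)*(-1) = (28/11)*(-1) = -28/11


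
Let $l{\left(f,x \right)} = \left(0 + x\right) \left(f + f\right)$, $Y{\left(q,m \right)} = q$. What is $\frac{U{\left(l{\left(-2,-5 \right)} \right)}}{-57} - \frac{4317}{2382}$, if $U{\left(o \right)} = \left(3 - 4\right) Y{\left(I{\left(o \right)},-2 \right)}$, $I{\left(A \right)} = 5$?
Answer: $- \frac{78053}{45258} \approx -1.7246$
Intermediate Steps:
$l{\left(f,x \right)} = 2 f x$ ($l{\left(f,x \right)} = x 2 f = 2 f x$)
$U{\left(o \right)} = -5$ ($U{\left(o \right)} = \left(3 - 4\right) 5 = \left(-1\right) 5 = -5$)
$\frac{U{\left(l{\left(-2,-5 \right)} \right)}}{-57} - \frac{4317}{2382} = - \frac{5}{-57} - \frac{4317}{2382} = \left(-5\right) \left(- \frac{1}{57}\right) - \frac{1439}{794} = \frac{5}{57} - \frac{1439}{794} = - \frac{78053}{45258}$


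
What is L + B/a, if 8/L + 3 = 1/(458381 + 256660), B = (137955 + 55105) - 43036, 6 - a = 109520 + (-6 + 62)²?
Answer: -80517894344/20137332775 ≈ -3.9984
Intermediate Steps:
a = -112650 (a = 6 - (109520 + (-6 + 62)²) = 6 - (109520 + 56²) = 6 - (109520 + 3136) = 6 - 1*112656 = 6 - 112656 = -112650)
B = 150024 (B = 193060 - 43036 = 150024)
L = -2860164/1072561 (L = 8/(-3 + 1/(458381 + 256660)) = 8/(-3 + 1/715041) = 8/(-2145122/715041) = 8*(-715041/2145122) = -2860164/1072561 ≈ -2.6667)
L + B/a = -2860164/1072561 + 150024/(-112650) = -2860164/1072561 + 150024*(-1/112650) = -2860164/1072561 - 25004/18775 = -80517894344/20137332775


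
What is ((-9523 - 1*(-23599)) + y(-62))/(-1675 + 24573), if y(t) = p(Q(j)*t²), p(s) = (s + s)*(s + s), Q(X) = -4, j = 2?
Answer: 472849790/11449 ≈ 41301.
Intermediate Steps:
p(s) = 4*s² (p(s) = (2*s)*(2*s) = 4*s²)
y(t) = 64*t⁴ (y(t) = 4*(-4*t²)² = 4*(16*t⁴) = 64*t⁴)
((-9523 - 1*(-23599)) + y(-62))/(-1675 + 24573) = ((-9523 - 1*(-23599)) + 64*(-62)⁴)/(-1675 + 24573) = ((-9523 + 23599) + 64*14776336)/22898 = (14076 + 945685504)*(1/22898) = 945699580*(1/22898) = 472849790/11449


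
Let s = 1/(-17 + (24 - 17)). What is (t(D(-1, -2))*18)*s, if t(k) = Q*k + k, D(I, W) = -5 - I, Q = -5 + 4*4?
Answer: 432/5 ≈ 86.400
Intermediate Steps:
Q = 11 (Q = -5 + 16 = 11)
t(k) = 12*k (t(k) = 11*k + k = 12*k)
s = -⅒ (s = 1/(-17 + 7) = 1/(-10) = -⅒ ≈ -0.10000)
(t(D(-1, -2))*18)*s = ((12*(-5 - 1*(-1)))*18)*(-⅒) = ((12*(-5 + 1))*18)*(-⅒) = ((12*(-4))*18)*(-⅒) = -48*18*(-⅒) = -864*(-⅒) = 432/5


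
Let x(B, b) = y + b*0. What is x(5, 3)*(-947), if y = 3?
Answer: -2841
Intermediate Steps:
x(B, b) = 3 (x(B, b) = 3 + b*0 = 3 + 0 = 3)
x(5, 3)*(-947) = 3*(-947) = -2841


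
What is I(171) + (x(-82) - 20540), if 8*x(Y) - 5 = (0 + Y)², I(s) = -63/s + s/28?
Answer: -20953497/1064 ≈ -19693.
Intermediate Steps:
I(s) = -63/s + s/28 (I(s) = -63/s + s*(1/28) = -63/s + s/28)
x(Y) = 5/8 + Y²/8 (x(Y) = 5/8 + (0 + Y)²/8 = 5/8 + Y²/8)
I(171) + (x(-82) - 20540) = (-63/171 + (1/28)*171) + ((5/8 + (⅛)*(-82)²) - 20540) = (-63*1/171 + 171/28) + ((5/8 + (⅛)*6724) - 20540) = (-7/19 + 171/28) + ((5/8 + 1681/2) - 20540) = 3053/532 + (6729/8 - 20540) = 3053/532 - 157591/8 = -20953497/1064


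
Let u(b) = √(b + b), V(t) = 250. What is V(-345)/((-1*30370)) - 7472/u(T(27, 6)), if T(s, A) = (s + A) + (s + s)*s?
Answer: -25/3037 - 3736*√2982/1491 ≈ -136.84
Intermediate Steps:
T(s, A) = A + s + 2*s² (T(s, A) = (A + s) + (2*s)*s = (A + s) + 2*s² = A + s + 2*s²)
u(b) = √2*√b (u(b) = √(2*b) = √2*√b)
V(-345)/((-1*30370)) - 7472/u(T(27, 6)) = 250/((-1*30370)) - 7472*√2/(2*√(6 + 27 + 2*27²)) = 250/(-30370) - 7472*√2/(2*√(6 + 27 + 2*729)) = 250*(-1/30370) - 7472*√2/(2*√(6 + 27 + 1458)) = -25/3037 - 7472*√2982/2982 = -25/3037 - 3736*√2982/1491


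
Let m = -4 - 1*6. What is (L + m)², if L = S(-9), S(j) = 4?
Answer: 36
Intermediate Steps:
m = -10 (m = -4 - 6 = -10)
L = 4
(L + m)² = (4 - 10)² = (-6)² = 36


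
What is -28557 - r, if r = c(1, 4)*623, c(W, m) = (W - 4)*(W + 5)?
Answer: -17343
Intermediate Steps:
c(W, m) = (-4 + W)*(5 + W)
r = -11214 (r = (-20 + 1 + 1²)*623 = (-20 + 1 + 1)*623 = -18*623 = -11214)
-28557 - r = -28557 - 1*(-11214) = -28557 + 11214 = -17343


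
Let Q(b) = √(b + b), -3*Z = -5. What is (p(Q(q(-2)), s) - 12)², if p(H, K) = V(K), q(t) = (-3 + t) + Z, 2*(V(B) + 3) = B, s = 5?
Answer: 625/4 ≈ 156.25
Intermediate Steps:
V(B) = -3 + B/2
Z = 5/3 (Z = -⅓*(-5) = 5/3 ≈ 1.6667)
q(t) = -4/3 + t (q(t) = (-3 + t) + 5/3 = -4/3 + t)
Q(b) = √2*√b (Q(b) = √(2*b) = √2*√b)
p(H, K) = -3 + K/2
(p(Q(q(-2)), s) - 12)² = ((-3 + (½)*5) - 12)² = ((-3 + 5/2) - 12)² = (-½ - 12)² = (-25/2)² = 625/4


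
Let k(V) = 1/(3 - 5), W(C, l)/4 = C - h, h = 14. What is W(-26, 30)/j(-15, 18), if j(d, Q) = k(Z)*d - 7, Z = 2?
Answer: -320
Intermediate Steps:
W(C, l) = -56 + 4*C (W(C, l) = 4*(C - 1*14) = 4*(C - 14) = 4*(-14 + C) = -56 + 4*C)
k(V) = -1/2 (k(V) = 1/(-2) = -1/2)
j(d, Q) = -7 - d/2 (j(d, Q) = -d/2 - 7 = -7 - d/2)
W(-26, 30)/j(-15, 18) = (-56 + 4*(-26))/(-7 - 1/2*(-15)) = (-56 - 104)/(-7 + 15/2) = -160/1/2 = -160*2 = -320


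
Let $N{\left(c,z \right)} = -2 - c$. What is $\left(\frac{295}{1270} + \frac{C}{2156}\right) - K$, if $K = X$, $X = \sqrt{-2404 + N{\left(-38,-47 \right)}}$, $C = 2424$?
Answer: $\frac{185725}{136906} - 8 i \sqrt{37} \approx 1.3566 - 48.662 i$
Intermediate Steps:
$X = 8 i \sqrt{37}$ ($X = \sqrt{-2404 - -36} = \sqrt{-2404 + \left(-2 + 38\right)} = \sqrt{-2404 + 36} = \sqrt{-2368} = 8 i \sqrt{37} \approx 48.662 i$)
$K = 8 i \sqrt{37} \approx 48.662 i$
$\left(\frac{295}{1270} + \frac{C}{2156}\right) - K = \left(\frac{295}{1270} + \frac{2424}{2156}\right) - 8 i \sqrt{37} = \left(295 \cdot \frac{1}{1270} + 2424 \cdot \frac{1}{2156}\right) - 8 i \sqrt{37} = \left(\frac{59}{254} + \frac{606}{539}\right) - 8 i \sqrt{37} = \frac{185725}{136906} - 8 i \sqrt{37}$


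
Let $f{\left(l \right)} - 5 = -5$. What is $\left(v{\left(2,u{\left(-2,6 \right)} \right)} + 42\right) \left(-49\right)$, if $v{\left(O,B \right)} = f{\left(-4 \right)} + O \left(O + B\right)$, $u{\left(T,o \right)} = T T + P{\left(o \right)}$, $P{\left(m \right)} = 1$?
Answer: $-2744$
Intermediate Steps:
$f{\left(l \right)} = 0$ ($f{\left(l \right)} = 5 - 5 = 0$)
$u{\left(T,o \right)} = 1 + T^{2}$ ($u{\left(T,o \right)} = T T + 1 = T^{2} + 1 = 1 + T^{2}$)
$v{\left(O,B \right)} = O \left(B + O\right)$ ($v{\left(O,B \right)} = 0 + O \left(O + B\right) = 0 + O \left(B + O\right) = O \left(B + O\right)$)
$\left(v{\left(2,u{\left(-2,6 \right)} \right)} + 42\right) \left(-49\right) = \left(2 \left(\left(1 + \left(-2\right)^{2}\right) + 2\right) + 42\right) \left(-49\right) = \left(2 \left(\left(1 + 4\right) + 2\right) + 42\right) \left(-49\right) = \left(2 \left(5 + 2\right) + 42\right) \left(-49\right) = \left(2 \cdot 7 + 42\right) \left(-49\right) = \left(14 + 42\right) \left(-49\right) = 56 \left(-49\right) = -2744$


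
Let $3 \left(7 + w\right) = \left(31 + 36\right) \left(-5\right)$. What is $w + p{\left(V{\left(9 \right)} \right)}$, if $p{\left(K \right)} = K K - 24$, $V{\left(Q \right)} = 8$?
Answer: $- \frac{236}{3} \approx -78.667$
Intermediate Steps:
$p{\left(K \right)} = -24 + K^{2}$ ($p{\left(K \right)} = K^{2} - 24 = -24 + K^{2}$)
$w = - \frac{356}{3}$ ($w = -7 + \frac{\left(31 + 36\right) \left(-5\right)}{3} = -7 + \frac{67 \left(-5\right)}{3} = -7 + \frac{1}{3} \left(-335\right) = -7 - \frac{335}{3} = - \frac{356}{3} \approx -118.67$)
$w + p{\left(V{\left(9 \right)} \right)} = - \frac{356}{3} - \left(24 - 8^{2}\right) = - \frac{356}{3} + \left(-24 + 64\right) = - \frac{356}{3} + 40 = - \frac{236}{3}$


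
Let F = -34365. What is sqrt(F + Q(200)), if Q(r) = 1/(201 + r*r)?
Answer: 2*I*sqrt(13884494385041)/40201 ≈ 185.38*I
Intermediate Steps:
Q(r) = 1/(201 + r**2)
sqrt(F + Q(200)) = sqrt(-34365 + 1/(201 + 200**2)) = sqrt(-34365 + 1/(201 + 40000)) = sqrt(-34365 + 1/40201) = sqrt(-1381507364/40201) = 2*I*sqrt(13884494385041)/40201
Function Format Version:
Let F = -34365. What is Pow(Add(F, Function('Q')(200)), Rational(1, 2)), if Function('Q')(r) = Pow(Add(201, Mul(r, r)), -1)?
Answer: Mul(Rational(2, 40201), I, Pow(13884494385041, Rational(1, 2))) ≈ Mul(185.38, I)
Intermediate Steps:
Function('Q')(r) = Pow(Add(201, Pow(r, 2)), -1)
Pow(Add(F, Function('Q')(200)), Rational(1, 2)) = Pow(Add(-34365, Pow(Add(201, Pow(200, 2)), -1)), Rational(1, 2)) = Pow(Add(-34365, Pow(Add(201, 40000), -1)), Rational(1, 2)) = Pow(Add(-34365, Pow(40201, -1)), Rational(1, 2)) = Pow(Add(-34365, Rational(1, 40201)), Rational(1, 2)) = Pow(Rational(-1381507364, 40201), Rational(1, 2)) = Mul(Rational(2, 40201), I, Pow(13884494385041, Rational(1, 2)))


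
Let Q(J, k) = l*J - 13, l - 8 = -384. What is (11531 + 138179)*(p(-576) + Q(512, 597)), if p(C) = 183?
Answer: -28795520820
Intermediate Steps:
l = -376 (l = 8 - 384 = -376)
Q(J, k) = -13 - 376*J (Q(J, k) = -376*J - 13 = -13 - 376*J)
(11531 + 138179)*(p(-576) + Q(512, 597)) = (11531 + 138179)*(183 + (-13 - 376*512)) = 149710*(183 + (-13 - 192512)) = 149710*(183 - 192525) = 149710*(-192342) = -28795520820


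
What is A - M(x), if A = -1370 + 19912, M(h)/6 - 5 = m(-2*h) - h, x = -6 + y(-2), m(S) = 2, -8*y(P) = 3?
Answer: 73847/4 ≈ 18462.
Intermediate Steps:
y(P) = -3/8 (y(P) = -⅛*3 = -3/8)
x = -51/8 (x = -6 - 3/8 = -51/8 ≈ -6.3750)
M(h) = 42 - 6*h (M(h) = 30 + 6*(2 - h) = 30 + (12 - 6*h) = 42 - 6*h)
A = 18542
A - M(x) = 18542 - (42 - 6*(-51/8)) = 18542 - (42 + 153/4) = 18542 - 1*321/4 = 18542 - 321/4 = 73847/4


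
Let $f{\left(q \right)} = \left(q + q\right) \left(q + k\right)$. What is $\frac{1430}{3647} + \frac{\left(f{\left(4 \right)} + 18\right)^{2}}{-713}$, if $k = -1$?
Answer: $- \frac{5413718}{2600311} \approx -2.082$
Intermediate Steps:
$f{\left(q \right)} = 2 q \left(-1 + q\right)$ ($f{\left(q \right)} = \left(q + q\right) \left(q - 1\right) = 2 q \left(-1 + q\right)$)
$\frac{1430}{3647} + \frac{\left(f{\left(4 \right)} + 18\right)^{2}}{-713} = \frac{1430}{3647} + \frac{\left(2 \cdot 4 \left(-1 + 4\right) + 18\right)^{2}}{-713} = 1430 \cdot \frac{1}{3647} + \left(2 \cdot 4 \cdot 3 + 18\right)^{2} \left(- \frac{1}{713}\right) = \frac{1430}{3647} + \left(24 + 18\right)^{2} \left(- \frac{1}{713}\right) = \frac{1430}{3647} + 42^{2} \left(- \frac{1}{713}\right) = \frac{1430}{3647} + 1764 \left(- \frac{1}{713}\right) = \frac{1430}{3647} - \frac{1764}{713} = - \frac{5413718}{2600311}$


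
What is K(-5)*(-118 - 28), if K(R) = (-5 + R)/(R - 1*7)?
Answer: -365/3 ≈ -121.67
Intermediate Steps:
K(R) = (-5 + R)/(-7 + R) (K(R) = (-5 + R)/(R - 7) = (-5 + R)/(-7 + R))
K(-5)*(-118 - 28) = ((-5 - 5)/(-7 - 5))*(-118 - 28) = (-10/(-12))*(-146) = -1/12*(-10)*(-146) = (5/6)*(-146) = -365/3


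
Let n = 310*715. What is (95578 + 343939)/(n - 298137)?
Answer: -439517/76487 ≈ -5.7463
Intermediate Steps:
n = 221650
(95578 + 343939)/(n - 298137) = (95578 + 343939)/(221650 - 298137) = 439517/(-76487) = 439517*(-1/76487) = -439517/76487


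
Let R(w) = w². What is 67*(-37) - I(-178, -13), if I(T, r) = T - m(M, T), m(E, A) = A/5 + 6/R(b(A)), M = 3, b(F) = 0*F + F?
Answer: -185082071/79210 ≈ -2336.6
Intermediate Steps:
b(F) = F (b(F) = 0 + F = F)
m(E, A) = 6/A² + A/5 (m(E, A) = A/5 + 6/(A²) = A*(⅕) + 6/A² = A/5 + 6/A² = 6/A² + A/5)
I(T, r) = -6/T² + 4*T/5 (I(T, r) = T - (6/T² + T/5) = T + (-6/T² - T/5) = -6/T² + 4*T/5)
67*(-37) - I(-178, -13) = 67*(-37) - (-6/(-178)² + (⅘)*(-178)) = -2479 - (-6*1/31684 - 712/5) = -2479 - (-3/15842 - 712/5) = -2479 - 1*(-11279519/79210) = -2479 + 11279519/79210 = -185082071/79210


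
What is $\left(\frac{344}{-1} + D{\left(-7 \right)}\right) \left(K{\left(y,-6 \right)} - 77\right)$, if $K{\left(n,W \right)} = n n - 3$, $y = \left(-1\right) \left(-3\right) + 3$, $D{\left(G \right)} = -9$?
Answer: $15532$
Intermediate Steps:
$y = 6$ ($y = 3 + 3 = 6$)
$K{\left(n,W \right)} = -3 + n^{2}$ ($K{\left(n,W \right)} = n^{2} - 3 = -3 + n^{2}$)
$\left(\frac{344}{-1} + D{\left(-7 \right)}\right) \left(K{\left(y,-6 \right)} - 77\right) = \left(\frac{344}{-1} - 9\right) \left(\left(-3 + 6^{2}\right) - 77\right) = \left(344 \left(-1\right) - 9\right) \left(\left(-3 + 36\right) - 77\right) = \left(-344 - 9\right) \left(33 - 77\right) = \left(-353\right) \left(-44\right) = 15532$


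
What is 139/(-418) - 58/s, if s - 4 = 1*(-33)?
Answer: 697/418 ≈ 1.6675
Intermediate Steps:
s = -29 (s = 4 + 1*(-33) = 4 - 33 = -29)
139/(-418) - 58/s = 139/(-418) - 58/(-29) = 139*(-1/418) - 58*(-1/29) = -139/418 + 2 = 697/418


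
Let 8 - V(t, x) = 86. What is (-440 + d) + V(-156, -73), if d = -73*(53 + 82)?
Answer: -10373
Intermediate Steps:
V(t, x) = -78 (V(t, x) = 8 - 1*86 = 8 - 86 = -78)
d = -9855 (d = -73*135 = -9855)
(-440 + d) + V(-156, -73) = (-440 - 9855) - 78 = -10295 - 78 = -10373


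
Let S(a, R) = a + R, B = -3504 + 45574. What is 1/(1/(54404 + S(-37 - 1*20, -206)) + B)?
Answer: 54141/2277711871 ≈ 2.3770e-5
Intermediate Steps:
B = 42070
S(a, R) = R + a
1/(1/(54404 + S(-37 - 1*20, -206)) + B) = 1/(1/(54404 + (-206 + (-37 - 1*20))) + 42070) = 1/(1/(54404 + (-206 + (-37 - 20))) + 42070) = 1/(1/(54404 + (-206 - 57)) + 42070) = 1/(1/(54404 - 263) + 42070) = 1/(1/54141 + 42070) = 1/(2277711871/54141) = 54141/2277711871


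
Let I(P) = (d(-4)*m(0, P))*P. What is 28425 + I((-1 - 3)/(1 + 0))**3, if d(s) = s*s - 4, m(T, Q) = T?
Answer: 28425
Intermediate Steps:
d(s) = -4 + s**2 (d(s) = s**2 - 4 = -4 + s**2)
I(P) = 0 (I(P) = ((-4 + (-4)**2)*0)*P = ((-4 + 16)*0)*P = (12*0)*P = 0*P = 0)
28425 + I((-1 - 3)/(1 + 0))**3 = 28425 + 0**3 = 28425 + 0 = 28425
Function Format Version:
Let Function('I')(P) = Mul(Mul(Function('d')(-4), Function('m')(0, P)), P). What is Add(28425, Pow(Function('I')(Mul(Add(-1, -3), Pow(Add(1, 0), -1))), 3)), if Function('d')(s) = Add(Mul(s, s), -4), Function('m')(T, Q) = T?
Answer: 28425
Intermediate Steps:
Function('d')(s) = Add(-4, Pow(s, 2)) (Function('d')(s) = Add(Pow(s, 2), -4) = Add(-4, Pow(s, 2)))
Function('I')(P) = 0 (Function('I')(P) = Mul(Mul(Add(-4, Pow(-4, 2)), 0), P) = Mul(Mul(Add(-4, 16), 0), P) = Mul(Mul(12, 0), P) = Mul(0, P) = 0)
Add(28425, Pow(Function('I')(Mul(Add(-1, -3), Pow(Add(1, 0), -1))), 3)) = Add(28425, Pow(0, 3)) = Add(28425, 0) = 28425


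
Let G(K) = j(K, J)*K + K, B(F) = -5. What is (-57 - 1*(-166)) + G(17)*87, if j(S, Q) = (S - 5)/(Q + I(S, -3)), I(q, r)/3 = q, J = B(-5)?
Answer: 45398/23 ≈ 1973.8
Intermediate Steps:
J = -5
I(q, r) = 3*q
j(S, Q) = (-5 + S)/(Q + 3*S) (j(S, Q) = (S - 5)/(Q + 3*S) = (-5 + S)/(Q + 3*S))
G(K) = K + K*(-5 + K)/(-5 + 3*K) (G(K) = ((-5 + K)/(-5 + 3*K))*K + K = K*(-5 + K)/(-5 + 3*K) + K = K + K*(-5 + K)/(-5 + 3*K))
(-57 - 1*(-166)) + G(17)*87 = (-57 - 1*(-166)) + (2*17*(-5 + 2*17)/(-5 + 3*17))*87 = (-57 + 166) + (2*17*(-5 + 34)/(-5 + 51))*87 = 109 + (2*17*29/46)*87 = 109 + (2*17*(1/46)*29)*87 = 109 + (493/23)*87 = 109 + 42891/23 = 45398/23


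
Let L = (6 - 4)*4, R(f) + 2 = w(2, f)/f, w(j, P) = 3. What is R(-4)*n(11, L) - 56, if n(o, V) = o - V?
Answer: -257/4 ≈ -64.250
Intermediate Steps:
R(f) = -2 + 3/f
L = 8 (L = 2*4 = 8)
R(-4)*n(11, L) - 56 = (-2 + 3/(-4))*(11 - 1*8) - 56 = (-2 + 3*(-¼))*(11 - 8) - 56 = (-2 - ¾)*3 - 56 = -11/4*3 - 56 = -33/4 - 56 = -257/4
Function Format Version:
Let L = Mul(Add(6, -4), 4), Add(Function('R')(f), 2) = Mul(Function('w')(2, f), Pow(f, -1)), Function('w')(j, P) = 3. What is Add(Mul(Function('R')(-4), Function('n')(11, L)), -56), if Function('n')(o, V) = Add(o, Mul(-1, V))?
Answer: Rational(-257, 4) ≈ -64.250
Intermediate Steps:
Function('R')(f) = Add(-2, Mul(3, Pow(f, -1)))
L = 8 (L = Mul(2, 4) = 8)
Add(Mul(Function('R')(-4), Function('n')(11, L)), -56) = Add(Mul(Add(-2, Mul(3, Pow(-4, -1))), Add(11, Mul(-1, 8))), -56) = Add(Mul(Add(-2, Mul(3, Rational(-1, 4))), Add(11, -8)), -56) = Add(Mul(Add(-2, Rational(-3, 4)), 3), -56) = Add(Mul(Rational(-11, 4), 3), -56) = Add(Rational(-33, 4), -56) = Rational(-257, 4)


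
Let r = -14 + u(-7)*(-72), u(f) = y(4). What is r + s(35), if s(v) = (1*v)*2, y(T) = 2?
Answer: -88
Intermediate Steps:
u(f) = 2
s(v) = 2*v (s(v) = v*2 = 2*v)
r = -158 (r = -14 + 2*(-72) = -14 - 144 = -158)
r + s(35) = -158 + 2*35 = -158 + 70 = -88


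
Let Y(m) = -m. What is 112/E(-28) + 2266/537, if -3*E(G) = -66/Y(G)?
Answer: 866942/5907 ≈ 146.77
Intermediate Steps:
E(G) = -22/G (E(G) = -(-22)/((-G)) = -(-22)*(-1/G) = -22/G)
112/E(-28) + 2266/537 = 112/((-22/(-28))) + 2266/537 = 112/((-22*(-1/28))) + 2266*(1/537) = 112/(11/14) + 2266/537 = 112*(14/11) + 2266/537 = 1568/11 + 2266/537 = 866942/5907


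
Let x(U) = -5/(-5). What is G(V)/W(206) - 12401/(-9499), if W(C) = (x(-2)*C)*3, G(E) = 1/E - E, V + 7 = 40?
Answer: 121285541/96861303 ≈ 1.2522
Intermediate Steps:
x(U) = 1 (x(U) = -5*(-1/5) = 1)
V = 33 (V = -7 + 40 = 33)
W(C) = 3*C (W(C) = (1*C)*3 = C*3 = 3*C)
G(V)/W(206) - 12401/(-9499) = (1/33 - 1*33)/((3*206)) - 12401/(-9499) = (1/33 - 33)/618 - 12401*(-1/9499) = -1088/33*1/618 + 12401/9499 = -544/10197 + 12401/9499 = 121285541/96861303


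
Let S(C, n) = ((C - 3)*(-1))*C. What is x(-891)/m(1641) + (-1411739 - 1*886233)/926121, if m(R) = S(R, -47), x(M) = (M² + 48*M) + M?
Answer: -18178964471/6585646431 ≈ -2.7604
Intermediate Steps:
x(M) = M² + 49*M
S(C, n) = C*(3 - C) (S(C, n) = ((-3 + C)*(-1))*C = (3 - C)*C = C*(3 - C))
m(R) = R*(3 - R)
x(-891)/m(1641) + (-1411739 - 1*886233)/926121 = (-891*(49 - 891))/((1641*(3 - 1*1641))) + (-1411739 - 1*886233)/926121 = (-891*(-842))/((1641*(3 - 1641))) + (-1411739 - 886233)*(1/926121) = 750222/((1641*(-1638))) - 2297972*1/926121 = 750222/(-2687958) - 2297972/926121 = 750222*(-1/2687958) - 2297972/926121 = -13893/49777 - 2297972/926121 = -18178964471/6585646431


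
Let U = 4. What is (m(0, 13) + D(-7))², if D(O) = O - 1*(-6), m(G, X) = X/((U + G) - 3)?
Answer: 144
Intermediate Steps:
m(G, X) = X/(1 + G) (m(G, X) = X/((4 + G) - 3) = X/(1 + G))
D(O) = 6 + O (D(O) = O + 6 = 6 + O)
(m(0, 13) + D(-7))² = (13/(1 + 0) + (6 - 7))² = (13/1 - 1)² = (13*1 - 1)² = (13 - 1)² = 12² = 144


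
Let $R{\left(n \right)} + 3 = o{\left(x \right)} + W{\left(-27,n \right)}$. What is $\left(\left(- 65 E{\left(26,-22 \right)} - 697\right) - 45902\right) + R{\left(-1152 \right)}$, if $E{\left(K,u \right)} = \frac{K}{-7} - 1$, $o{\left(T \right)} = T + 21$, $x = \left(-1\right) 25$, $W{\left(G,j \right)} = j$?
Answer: $- \frac{332161}{7} \approx -47452.0$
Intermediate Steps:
$x = -25$
$o{\left(T \right)} = 21 + T$
$E{\left(K,u \right)} = -1 - \frac{K}{7}$ ($E{\left(K,u \right)} = K \left(- \frac{1}{7}\right) - 1 = - \frac{K}{7} - 1 = -1 - \frac{K}{7}$)
$R{\left(n \right)} = -7 + n$ ($R{\left(n \right)} = -3 + \left(\left(21 - 25\right) + n\right) = -3 + \left(-4 + n\right) = -7 + n$)
$\left(\left(- 65 E{\left(26,-22 \right)} - 697\right) - 45902\right) + R{\left(-1152 \right)} = \left(\left(- 65 \left(-1 - \frac{26}{7}\right) - 697\right) - 45902\right) - 1159 = \left(\left(\left(-65\right) \left(- \frac{33}{7}\right) - 697\right) - 45902\right) - 1159 = \left(\left(\frac{2145}{7} - 697\right) - 45902\right) - 1159 = \left(- \frac{2734}{7} - 45902\right) - 1159 = - \frac{324048}{7} - 1159 = - \frac{332161}{7}$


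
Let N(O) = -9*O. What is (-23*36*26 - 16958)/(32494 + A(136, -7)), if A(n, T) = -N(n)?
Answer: -19243/16859 ≈ -1.1414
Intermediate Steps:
A(n, T) = 9*n (A(n, T) = -(-9)*n = 9*n)
(-23*36*26 - 16958)/(32494 + A(136, -7)) = (-23*36*26 - 16958)/(32494 + 9*136) = (-828*26 - 16958)/(32494 + 1224) = (-21528 - 16958)/33718 = -38486*1/33718 = -19243/16859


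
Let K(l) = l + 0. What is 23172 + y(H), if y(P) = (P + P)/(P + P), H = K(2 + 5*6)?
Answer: 23173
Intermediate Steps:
K(l) = l
H = 32 (H = 2 + 5*6 = 2 + 30 = 32)
y(P) = 1 (y(P) = (2*P)/((2*P)) = (2*P)*(1/(2*P)) = 1)
23172 + y(H) = 23172 + 1 = 23173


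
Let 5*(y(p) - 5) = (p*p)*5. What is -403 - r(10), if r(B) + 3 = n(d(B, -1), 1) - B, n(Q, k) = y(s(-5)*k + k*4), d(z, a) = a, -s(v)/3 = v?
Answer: -756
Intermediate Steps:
s(v) = -3*v
y(p) = 5 + p**2 (y(p) = 5 + ((p*p)*5)/5 = 5 + (p**2*5)/5 = 5 + (5*p**2)/5 = 5 + p**2)
n(Q, k) = 5 + 361*k**2 (n(Q, k) = 5 + ((-3*(-5))*k + k*4)**2 = 5 + (15*k + 4*k)**2 = 5 + (19*k)**2 = 5 + 361*k**2)
r(B) = 363 - B (r(B) = -3 + ((5 + 361*1**2) - B) = -3 + ((5 + 361*1) - B) = -3 + ((5 + 361) - B) = -3 + (366 - B) = 363 - B)
-403 - r(10) = -403 - (363 - 1*10) = -403 - (363 - 10) = -403 - 1*353 = -403 - 353 = -756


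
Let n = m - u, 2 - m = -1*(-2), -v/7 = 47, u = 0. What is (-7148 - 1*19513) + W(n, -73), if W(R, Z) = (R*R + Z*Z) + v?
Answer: -21661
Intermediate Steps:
v = -329 (v = -7*47 = -329)
m = 0 (m = 2 - (-1)*(-2) = 2 - 1*2 = 2 - 2 = 0)
n = 0 (n = 0 - 1*0 = 0 + 0 = 0)
W(R, Z) = -329 + R² + Z² (W(R, Z) = (R*R + Z*Z) - 329 = (R² + Z²) - 329 = -329 + R² + Z²)
(-7148 - 1*19513) + W(n, -73) = (-7148 - 1*19513) + (-329 + 0² + (-73)²) = (-7148 - 19513) + (-329 + 0 + 5329) = -26661 + 5000 = -21661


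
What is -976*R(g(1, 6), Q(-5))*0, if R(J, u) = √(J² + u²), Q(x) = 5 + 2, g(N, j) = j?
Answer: 0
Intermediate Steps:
Q(x) = 7
-976*R(g(1, 6), Q(-5))*0 = -976*√(6² + 7²)*0 = -976*√(36 + 49)*0 = -976*√85*0 = -976*0 = 0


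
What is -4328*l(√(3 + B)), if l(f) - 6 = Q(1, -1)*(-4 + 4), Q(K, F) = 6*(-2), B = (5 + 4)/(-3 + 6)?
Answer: -25968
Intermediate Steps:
B = 3 (B = 9/3 = 9*(⅓) = 3)
Q(K, F) = -12
l(f) = 6 (l(f) = 6 - 12*(-4 + 4) = 6 - 12*0 = 6 + 0 = 6)
-4328*l(√(3 + B)) = -4328*6 = -25968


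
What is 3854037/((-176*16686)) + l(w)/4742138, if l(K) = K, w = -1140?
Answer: -276965502881/211006172448 ≈ -1.3126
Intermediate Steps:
3854037/((-176*16686)) + l(w)/4742138 = 3854037/((-176*16686)) - 1140/4742138 = 3854037/(-2936736) - 1140*1/4742138 = 3854037*(-1/2936736) - 570/2371069 = -116789/88992 - 570/2371069 = -276965502881/211006172448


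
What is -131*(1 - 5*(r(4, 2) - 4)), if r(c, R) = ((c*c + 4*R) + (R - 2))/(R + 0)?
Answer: 5109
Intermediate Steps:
r(c, R) = (-2 + c² + 5*R)/R (r(c, R) = ((c² + 4*R) + (-2 + R))/R = (-2 + c² + 5*R)/R)
-131*(1 - 5*(r(4, 2) - 4)) = -131*(1 - 5*((-2 + 4² + 5*2)/2 - 4)) = -131*(1 - 5*((-2 + 16 + 10)/2 - 4)) = -131*(1 - 5*((½)*24 - 4)) = -131*(1 - 5*(12 - 4)) = -131*(1 - 5*8) = -131*(1 - 40) = -131*(-39) = 5109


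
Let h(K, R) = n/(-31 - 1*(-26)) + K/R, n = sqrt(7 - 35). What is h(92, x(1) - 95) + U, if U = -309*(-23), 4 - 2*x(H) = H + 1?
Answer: 333983/47 - 2*I*sqrt(7)/5 ≈ 7106.0 - 1.0583*I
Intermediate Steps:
n = 2*I*sqrt(7) (n = sqrt(-28) = 2*I*sqrt(7) ≈ 5.2915*I)
x(H) = 3/2 - H/2 (x(H) = 2 - (H + 1)/2 = 2 - (1 + H)/2 = 2 + (-1/2 - H/2) = 3/2 - H/2)
h(K, R) = K/R - 2*I*sqrt(7)/5 (h(K, R) = (2*I*sqrt(7))/(-31 - 1*(-26)) + K/R = (2*I*sqrt(7))/(-31 + 26) + K/R = (2*I*sqrt(7))/(-5) + K/R = (2*I*sqrt(7))*(-1/5) + K/R = -2*I*sqrt(7)/5 + K/R = K/R - 2*I*sqrt(7)/5)
U = 7107
h(92, x(1) - 95) + U = (92/((3/2 - 1/2*1) - 95) - 2*I*sqrt(7)/5) + 7107 = (92/((3/2 - 1/2) - 95) - 2*I*sqrt(7)/5) + 7107 = (92/(1 - 95) - 2*I*sqrt(7)/5) + 7107 = (92/(-94) - 2*I*sqrt(7)/5) + 7107 = (92*(-1/94) - 2*I*sqrt(7)/5) + 7107 = (-46/47 - 2*I*sqrt(7)/5) + 7107 = 333983/47 - 2*I*sqrt(7)/5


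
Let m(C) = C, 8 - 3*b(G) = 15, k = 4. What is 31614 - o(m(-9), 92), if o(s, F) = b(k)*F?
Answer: 95486/3 ≈ 31829.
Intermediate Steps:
b(G) = -7/3 (b(G) = 8/3 - 1/3*15 = 8/3 - 5 = -7/3)
o(s, F) = -7*F/3
31614 - o(m(-9), 92) = 31614 - (-7)*92/3 = 31614 - 1*(-644/3) = 31614 + 644/3 = 95486/3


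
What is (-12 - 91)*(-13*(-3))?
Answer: -4017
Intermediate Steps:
(-12 - 91)*(-13*(-3)) = -103*39 = -4017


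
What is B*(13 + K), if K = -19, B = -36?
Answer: 216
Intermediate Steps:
B*(13 + K) = -36*(13 - 19) = -36*(-6) = 216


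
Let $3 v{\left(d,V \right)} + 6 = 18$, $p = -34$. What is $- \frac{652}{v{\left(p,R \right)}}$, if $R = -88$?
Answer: $-163$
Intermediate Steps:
$v{\left(d,V \right)} = 4$ ($v{\left(d,V \right)} = -2 + \frac{1}{3} \cdot 18 = -2 + 6 = 4$)
$- \frac{652}{v{\left(p,R \right)}} = - \frac{652}{4} = \left(-652\right) \frac{1}{4} = -163$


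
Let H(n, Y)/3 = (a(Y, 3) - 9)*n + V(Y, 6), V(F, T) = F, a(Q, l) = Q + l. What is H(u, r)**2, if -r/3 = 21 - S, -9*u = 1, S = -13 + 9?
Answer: 39204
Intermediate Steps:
S = -4
u = -1/9 (u = -1/9*1 = -1/9 ≈ -0.11111)
r = -75 (r = -3*(21 - 1*(-4)) = -3*(21 + 4) = -3*25 = -75)
H(n, Y) = 3*Y + 3*n*(-6 + Y) (H(n, Y) = 3*(((Y + 3) - 9)*n + Y) = 3*(((3 + Y) - 9)*n + Y) = 3*((-6 + Y)*n + Y) = 3*(n*(-6 + Y) + Y) = 3*(Y + n*(-6 + Y)) = 3*Y + 3*n*(-6 + Y))
H(u, r)**2 = (-18*(-1/9) + 3*(-75) + 3*(-75)*(-1/9))**2 = (2 - 225 + 25)**2 = (-198)**2 = 39204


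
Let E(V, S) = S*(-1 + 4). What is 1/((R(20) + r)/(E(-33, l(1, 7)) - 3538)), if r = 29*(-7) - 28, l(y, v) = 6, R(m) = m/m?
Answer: 352/23 ≈ 15.304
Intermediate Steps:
R(m) = 1
E(V, S) = 3*S (E(V, S) = S*3 = 3*S)
r = -231 (r = -203 - 28 = -231)
1/((R(20) + r)/(E(-33, l(1, 7)) - 3538)) = 1/((1 - 231)/(3*6 - 3538)) = 1/(-230/(18 - 3538)) = 1/(-230/(-3520)) = 1/(-230*(-1/3520)) = 1/(23/352) = 352/23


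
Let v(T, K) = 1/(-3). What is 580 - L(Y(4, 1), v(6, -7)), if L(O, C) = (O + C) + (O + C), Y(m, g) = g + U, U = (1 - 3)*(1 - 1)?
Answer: 1736/3 ≈ 578.67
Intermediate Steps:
v(T, K) = -1/3
U = 0 (U = -2*0 = 0)
Y(m, g) = g (Y(m, g) = g + 0 = g)
L(O, C) = 2*C + 2*O (L(O, C) = (C + O) + (C + O) = 2*C + 2*O)
580 - L(Y(4, 1), v(6, -7)) = 580 - (2*(-1/3) + 2*1) = 580 - (-2/3 + 2) = 580 - 1*4/3 = 580 - 4/3 = 1736/3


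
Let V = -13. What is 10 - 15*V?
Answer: 205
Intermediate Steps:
10 - 15*V = 10 - 15*(-13) = 10 + 195 = 205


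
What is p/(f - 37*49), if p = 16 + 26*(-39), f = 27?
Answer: 499/893 ≈ 0.55879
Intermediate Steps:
p = -998 (p = 16 - 1014 = -998)
p/(f - 37*49) = -998/(27 - 37*49) = -998/(27 - 1813) = -998/(-1786) = -998*(-1/1786) = 499/893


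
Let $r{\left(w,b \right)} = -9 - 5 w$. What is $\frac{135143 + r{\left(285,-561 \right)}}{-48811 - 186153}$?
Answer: $- \frac{133709}{234964} \approx -0.56906$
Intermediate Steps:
$\frac{135143 + r{\left(285,-561 \right)}}{-48811 - 186153} = \frac{135143 - 1434}{-48811 - 186153} = \frac{135143 - 1434}{-234964} = \left(135143 - 1434\right) \left(- \frac{1}{234964}\right) = 133709 \left(- \frac{1}{234964}\right) = - \frac{133709}{234964}$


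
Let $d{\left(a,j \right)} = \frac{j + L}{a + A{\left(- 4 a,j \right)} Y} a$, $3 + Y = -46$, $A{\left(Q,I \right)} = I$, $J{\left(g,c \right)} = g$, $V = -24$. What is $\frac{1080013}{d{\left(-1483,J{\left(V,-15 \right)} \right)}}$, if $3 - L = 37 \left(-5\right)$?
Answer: $\frac{331563991}{243212} \approx 1363.3$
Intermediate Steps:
$Y = -49$ ($Y = -3 - 46 = -49$)
$L = 188$ ($L = 3 - 37 \left(-5\right) = 3 - -185 = 3 + 185 = 188$)
$d{\left(a,j \right)} = \frac{a \left(188 + j\right)}{a - 49 j}$ ($d{\left(a,j \right)} = \frac{j + 188}{a + j \left(-49\right)} a = \frac{188 + j}{a - 49 j} a = \frac{a \left(188 + j\right)}{a - 49 j}$)
$\frac{1080013}{d{\left(-1483,J{\left(V,-15 \right)} \right)}} = \frac{1080013}{\left(-1483\right) \frac{1}{-1483 - -1176} \left(188 - 24\right)} = \frac{1080013}{\left(-1483\right) \frac{1}{-1483 + 1176} \cdot 164} = \frac{1080013}{\left(-1483\right) \frac{1}{-307} \cdot 164} = \frac{1080013}{\left(-1483\right) \left(- \frac{1}{307}\right) 164} = \frac{1080013}{\frac{243212}{307}} = 1080013 \cdot \frac{307}{243212} = \frac{331563991}{243212}$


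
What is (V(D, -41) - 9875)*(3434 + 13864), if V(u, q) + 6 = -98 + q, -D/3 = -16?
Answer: -173325960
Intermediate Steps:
D = 48 (D = -3*(-16) = 48)
V(u, q) = -104 + q (V(u, q) = -6 + (-98 + q) = -104 + q)
(V(D, -41) - 9875)*(3434 + 13864) = ((-104 - 41) - 9875)*(3434 + 13864) = (-145 - 9875)*17298 = -10020*17298 = -173325960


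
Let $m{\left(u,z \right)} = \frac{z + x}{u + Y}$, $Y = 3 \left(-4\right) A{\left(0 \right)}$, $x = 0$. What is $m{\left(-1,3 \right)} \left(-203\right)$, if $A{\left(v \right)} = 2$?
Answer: $\frac{609}{25} \approx 24.36$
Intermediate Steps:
$Y = -24$ ($Y = 3 \left(-4\right) 2 = \left(-12\right) 2 = -24$)
$m{\left(u,z \right)} = \frac{z}{-24 + u}$ ($m{\left(u,z \right)} = \frac{z + 0}{u - 24} = \frac{z}{-24 + u}$)
$m{\left(-1,3 \right)} \left(-203\right) = \frac{3}{-24 - 1} \left(-203\right) = \frac{3}{-25} \left(-203\right) = 3 \left(- \frac{1}{25}\right) \left(-203\right) = \left(- \frac{3}{25}\right) \left(-203\right) = \frac{609}{25}$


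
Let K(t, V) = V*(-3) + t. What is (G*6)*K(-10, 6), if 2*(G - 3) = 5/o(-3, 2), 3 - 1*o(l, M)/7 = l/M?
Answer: -1552/3 ≈ -517.33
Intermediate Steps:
o(l, M) = 21 - 7*l/M
K(t, V) = t - 3*V (K(t, V) = -3*V + t = t - 3*V)
G = 194/63 (G = 3 + (5/(21 - 7*(-3)/2))/2 = 3 + (5/(21 - 7*(-3)*1/2))/2 = 3 + (5/(21 + 21/2))/2 = 3 + (5/(63/2))/2 = 3 + (5*(2/63))/2 = 3 + (1/2)*(10/63) = 3 + 5/63 = 194/63 ≈ 3.0794)
(G*6)*K(-10, 6) = ((194/63)*6)*(-10 - 3*6) = 388*(-10 - 18)/21 = (388/21)*(-28) = -1552/3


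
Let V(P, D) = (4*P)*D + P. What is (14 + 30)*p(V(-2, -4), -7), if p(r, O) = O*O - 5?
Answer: 1936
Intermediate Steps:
V(P, D) = P + 4*D*P (V(P, D) = 4*D*P + P = P + 4*D*P)
p(r, O) = -5 + O² (p(r, O) = O² - 5 = -5 + O²)
(14 + 30)*p(V(-2, -4), -7) = (14 + 30)*(-5 + (-7)²) = 44*(-5 + 49) = 44*44 = 1936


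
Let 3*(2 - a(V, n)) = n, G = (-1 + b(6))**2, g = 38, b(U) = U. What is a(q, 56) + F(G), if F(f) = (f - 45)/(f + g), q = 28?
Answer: -1070/63 ≈ -16.984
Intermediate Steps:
G = 25 (G = (-1 + 6)**2 = 5**2 = 25)
a(V, n) = 2 - n/3
F(f) = (-45 + f)/(38 + f) (F(f) = (f - 45)/(f + 38) = (-45 + f)/(38 + f))
a(q, 56) + F(G) = (2 - 1/3*56) + (-45 + 25)/(38 + 25) = (2 - 56/3) - 20/63 = -50/3 + (1/63)*(-20) = -50/3 - 20/63 = -1070/63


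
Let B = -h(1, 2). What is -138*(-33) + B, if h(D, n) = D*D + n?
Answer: 4551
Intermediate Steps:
h(D, n) = n + D² (h(D, n) = D² + n = n + D²)
B = -3 (B = -(2 + 1²) = -(2 + 1) = -1*3 = -3)
-138*(-33) + B = -138*(-33) - 3 = 4554 - 3 = 4551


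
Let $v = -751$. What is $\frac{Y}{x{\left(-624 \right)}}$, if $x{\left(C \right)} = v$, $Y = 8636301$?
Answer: $- \frac{8636301}{751} \approx -11500.0$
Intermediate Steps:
$x{\left(C \right)} = -751$
$\frac{Y}{x{\left(-624 \right)}} = \frac{8636301}{-751} = 8636301 \left(- \frac{1}{751}\right) = - \frac{8636301}{751}$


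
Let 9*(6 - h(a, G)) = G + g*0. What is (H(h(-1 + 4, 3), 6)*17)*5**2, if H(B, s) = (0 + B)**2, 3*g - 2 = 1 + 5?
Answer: 122825/9 ≈ 13647.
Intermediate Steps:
g = 8/3 (g = 2/3 + (1 + 5)/3 = 2/3 + (1/3)*6 = 2/3 + 2 = 8/3 ≈ 2.6667)
h(a, G) = 6 - G/9 (h(a, G) = 6 - (G + (8/3)*0)/9 = 6 - (G + 0)/9 = 6 - G/9)
H(B, s) = B**2
(H(h(-1 + 4, 3), 6)*17)*5**2 = ((6 - 1/9*3)**2*17)*5**2 = ((6 - 1/3)**2*17)*25 = ((17/3)**2*17)*25 = ((289/9)*17)*25 = (4913/9)*25 = 122825/9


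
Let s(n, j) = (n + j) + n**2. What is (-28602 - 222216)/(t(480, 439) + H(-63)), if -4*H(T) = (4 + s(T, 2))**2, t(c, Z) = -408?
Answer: 41803/637724 ≈ 0.065550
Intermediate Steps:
s(n, j) = j + n + n**2 (s(n, j) = (j + n) + n**2 = j + n + n**2)
H(T) = -(6 + T + T**2)**2/4 (H(T) = -(4 + (2 + T + T**2))**2/4 = -(6 + T + T**2)**2/4)
(-28602 - 222216)/(t(480, 439) + H(-63)) = (-28602 - 222216)/(-408 - (6 - 63 + (-63)**2)**2/4) = -250818/(-408 - (6 - 63 + 3969)**2/4) = -250818/(-408 - 1/4*3912**2) = -250818/(-408 - 1/4*15303744) = -250818/(-408 - 3825936) = -250818/(-3826344) = -250818*(-1/3826344) = 41803/637724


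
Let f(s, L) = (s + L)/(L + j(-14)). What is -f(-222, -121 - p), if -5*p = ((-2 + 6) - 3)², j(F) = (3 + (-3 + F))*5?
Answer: -857/477 ≈ -1.7966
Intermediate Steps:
j(F) = 5*F (j(F) = F*5 = 5*F)
p = -⅕ (p = -((-2 + 6) - 3)²/5 = -(4 - 3)²/5 = -⅕*1² = -⅕*1 = -⅕ ≈ -0.20000)
f(s, L) = (L + s)/(-70 + L) (f(s, L) = (s + L)/(L + 5*(-14)) = (L + s)/(L - 70) = (L + s)/(-70 + L))
-f(-222, -121 - p) = -((-121 - 1*(-⅕)) - 222)/(-70 + (-121 - 1*(-⅕))) = -((-121 + ⅕) - 222)/(-70 + (-121 + ⅕)) = -(-604/5 - 222)/(-70 - 604/5) = -(-1714)/((-954/5)*5) = -(-5)*(-1714)/(954*5) = -1*857/477 = -857/477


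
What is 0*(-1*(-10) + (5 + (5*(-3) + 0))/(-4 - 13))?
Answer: 0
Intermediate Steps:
0*(-1*(-10) + (5 + (5*(-3) + 0))/(-4 - 13)) = 0*(10 + (5 + (-15 + 0))/(-17)) = 0*(10 + (5 - 15)*(-1/17)) = 0*(10 - 10*(-1/17)) = 0*(10 + 10/17) = 0*(180/17) = 0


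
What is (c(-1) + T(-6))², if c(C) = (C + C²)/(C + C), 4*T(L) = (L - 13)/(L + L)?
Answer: 361/2304 ≈ 0.15668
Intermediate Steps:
T(L) = (-13 + L)/(8*L) (T(L) = ((L - 13)/(L + L))/4 = ((-13 + L)/((2*L)))/4 = ((-13 + L)*(1/(2*L)))/4 = ((-13 + L)/(2*L))/4 = (-13 + L)/(8*L))
c(C) = (C + C²)/(2*C) (c(C) = (C + C²)/((2*C)) = (C + C²)*(1/(2*C)) = (C + C²)/(2*C))
(c(-1) + T(-6))² = ((½ + (½)*(-1)) + (⅛)*(-13 - 6)/(-6))² = ((½ - ½) + (⅛)*(-⅙)*(-19))² = (0 + 19/48)² = (19/48)² = 361/2304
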